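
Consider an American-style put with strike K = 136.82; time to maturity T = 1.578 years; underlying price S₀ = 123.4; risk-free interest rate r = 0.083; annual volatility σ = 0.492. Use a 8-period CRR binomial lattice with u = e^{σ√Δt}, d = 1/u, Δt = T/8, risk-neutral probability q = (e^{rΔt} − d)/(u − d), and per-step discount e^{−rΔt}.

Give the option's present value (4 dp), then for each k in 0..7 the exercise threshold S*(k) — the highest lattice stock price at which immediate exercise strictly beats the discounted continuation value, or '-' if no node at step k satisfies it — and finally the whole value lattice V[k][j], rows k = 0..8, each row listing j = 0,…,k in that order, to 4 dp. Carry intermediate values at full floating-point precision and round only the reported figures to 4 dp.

params: Δt=0.19725 u=1.24422 d=0.80371 q=0.48306 e^(-rΔt)=0.98376
t_8 payoffs: 115.3353 103.5597 85.3301 57.1089 13.4200 0.0000 0.0000 0.0000 0.0000
t_7: node(7,0) S=26.7318 payoff=110.0882 vs cont=107.8665 → 110.0882 [stop]  node(7,1) S=41.3832 payoff=95.4368 vs cont=93.2150 → 95.4368 [stop]  node(7,2) S=64.0650 payoff=72.7550 vs cont=70.5333 → 72.7550 [stop]  node(7,3) S=99.1784 payoff=37.6416 vs cont=35.4199 → 37.6416 [stop]  node(7,4) S=153.5371 payoff=0.0000 vs cont=6.8247 → 6.8247 [wait]  node(7,5) S=237.6894 payoff=0.0000 vs cont=0.0000 → 0.0000 [wait]  node(7,6) S=367.9647 payoff=0.0000 vs cont=0.0000 → 0.0000 [wait]  node(7,7) S=569.6426 payoff=0.0000 vs cont=0.0000 → 0.0000 [wait]  ⇒ S*(7)=99.1784
t_6: node(6,0) S=33.2603 payoff=103.5597 vs cont=101.3380 → 103.5597 [stop]  node(6,1) S=51.4899 payoff=85.3301 vs cont=83.1083 → 85.3301 [stop]  node(6,2) S=79.7111 payoff=57.1089 vs cont=54.8872 → 57.1089 [stop]  node(6,3) S=123.4000 payoff=13.4200 vs cont=22.3857 → 22.3857 [wait]  node(6,4) S=191.0344 payoff=0.0000 vs cont=3.4707 → 3.4707 [wait]  node(6,5) S=295.7385 payoff=0.0000 vs cont=0.0000 → 0.0000 [wait]  node(6,6) S=457.8300 payoff=0.0000 vs cont=0.0000 → 0.0000 [wait]  ⇒ S*(6)=79.7111
t_5: node(5,0) S=41.3832 payoff=95.4368 vs cont=93.2150 → 95.4368 [stop]  node(5,1) S=64.0650 payoff=72.7550 vs cont=70.5333 → 72.7550 [stop]  node(5,2) S=99.1784 payoff=37.6416 vs cont=39.6805 → 39.6805 [wait]  node(5,3) S=153.5371 payoff=0.0000 vs cont=13.0335 → 13.0335 [wait]  node(5,4) S=237.6894 payoff=0.0000 vs cont=1.7650 → 1.7650 [wait]  node(5,5) S=367.9647 payoff=0.0000 vs cont=0.0000 → 0.0000 [wait]  ⇒ S*(5)=64.0650
t_4: node(4,0) S=51.4899 payoff=85.3301 vs cont=83.1083 → 85.3301 [stop]  node(4,1) S=79.7111 payoff=57.1089 vs cont=55.8561 → 57.1089 [stop]  node(4,2) S=123.4000 payoff=13.4200 vs cont=26.3731 → 26.3731 [wait]  node(4,3) S=191.0344 payoff=0.0000 vs cont=7.4669 → 7.4669 [wait]  node(4,4) S=295.7385 payoff=0.0000 vs cont=0.8976 → 0.8976 [wait]  ⇒ S*(4)=79.7111
t_3: node(3,0) S=64.0650 payoff=72.7550 vs cont=70.5333 → 72.7550 [stop]  node(3,1) S=99.1784 payoff=37.6416 vs cont=41.5754 → 41.5754 [wait]  node(3,2) S=153.5371 payoff=0.0000 vs cont=16.9603 → 16.9603 [wait]  node(3,3) S=237.6894 payoff=0.0000 vs cont=4.2238 → 4.2238 [wait]  ⇒ S*(3)=64.0650
t_2: node(2,0) S=79.7111 payoff=57.1089 vs cont=56.7565 → 57.1089 [stop]  node(2,1) S=123.4000 payoff=13.4200 vs cont=29.2028 → 29.2028 [wait]  node(2,2) S=191.0344 payoff=0.0000 vs cont=10.6323 → 10.6323 [wait]  ⇒ S*(2)=79.7111
t_1: node(1,0) S=99.1784 payoff=37.6416 vs cont=42.9201 → 42.9201 [wait]  node(1,1) S=153.5371 payoff=0.0000 vs cont=19.9036 → 19.9036 [wait]  ⇒ S*(1)=-
t_0: node(0,0) S=123.4000 payoff=13.4200 vs cont=31.2853 → 31.2853 [wait]  ⇒ S*(0)=-

price = 31.2853
boundary = - - 79.7111 64.0650 79.7111 64.0650 79.7111 99.1784
tree:
31.2853
42.9201 19.9036
57.1089 29.2028 10.6323
72.7550 41.5754 16.9603 4.2238
85.3301 57.1089 26.3731 7.4669 0.8976
95.4368 72.7550 39.6805 13.0335 1.7650 0.0000
103.5597 85.3301 57.1089 22.3857 3.4707 0.0000 0.0000
110.0882 95.4368 72.7550 37.6416 6.8247 0.0000 0.0000 0.0000
115.3353 103.5597 85.3301 57.1089 13.4200 0.0000 0.0000 0.0000 0.0000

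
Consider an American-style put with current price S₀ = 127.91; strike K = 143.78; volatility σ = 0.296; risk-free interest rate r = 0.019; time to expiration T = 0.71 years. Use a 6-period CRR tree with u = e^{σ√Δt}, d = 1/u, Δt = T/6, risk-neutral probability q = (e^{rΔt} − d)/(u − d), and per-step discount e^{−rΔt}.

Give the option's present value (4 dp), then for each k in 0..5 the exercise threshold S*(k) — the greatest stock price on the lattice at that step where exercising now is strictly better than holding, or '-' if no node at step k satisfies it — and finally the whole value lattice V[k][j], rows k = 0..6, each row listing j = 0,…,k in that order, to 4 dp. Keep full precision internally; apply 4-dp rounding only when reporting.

price = 22.2681
boundary = - - - 94.2413 104.3428 115.5270
tree:
22.2681
30.2594 13.9061
39.5629 20.5445 6.9385
49.5387 29.1788 11.4934 2.1456
58.6623 39.4372 18.4471 4.1805 0.0000
66.9025 49.5387 28.2530 8.1452 0.0000 0.0000
74.3451 58.6623 39.4372 15.8700 0.0000 0.0000 0.0000

params: Δt=0.11833 u=1.10719 d=0.90319 q=0.48560 e^(-rΔt)=0.99775
t_6 payoffs: 74.3451 58.6623 39.4372 15.8700 0.0000 0.0000 0.0000
t_5: node(5,0) S=76.8775 payoff=66.9025 vs cont=66.5796 → 66.9025 [stop]  node(5,1) S=94.2413 payoff=49.5387 vs cont=49.2158 → 49.5387 [stop]  node(5,2) S=115.5270 payoff=28.2530 vs cont=27.9301 → 28.2530 [stop]  node(5,3) S=141.6203 payoff=2.1597 vs cont=8.1452 → 8.1452 [wait]  node(5,4) S=173.6072 payoff=0.0000 vs cont=0.0000 → 0.0000 [wait]  node(5,5) S=212.8188 payoff=0.0000 vs cont=0.0000 → 0.0000 [wait]  ⇒ S*(5)=115.5270
t_4: node(4,0) S=85.1177 payoff=58.6623 vs cont=58.3394 → 58.6623 [stop]  node(4,1) S=104.3428 payoff=39.4372 vs cont=39.1143 → 39.4372 [stop]  node(4,2) S=127.9100 payoff=15.8700 vs cont=18.4471 → 18.4471 [wait]  node(4,3) S=156.8002 payoff=0.0000 vs cont=4.1805 → 4.1805 [wait]  node(4,4) S=192.2157 payoff=0.0000 vs cont=0.0000 → 0.0000 [wait]  ⇒ S*(4)=104.3428
t_3: node(3,0) S=94.2413 payoff=49.5387 vs cont=49.2158 → 49.5387 [stop]  node(3,1) S=115.5270 payoff=28.2530 vs cont=29.1788 → 29.1788 [wait]  node(3,2) S=141.6203 payoff=2.1597 vs cont=11.4934 → 11.4934 [wait]  node(3,3) S=173.6072 payoff=0.0000 vs cont=2.1456 → 2.1456 [wait]  ⇒ S*(3)=94.2413
t_2: node(2,0) S=104.3428 payoff=39.4372 vs cont=39.5629 → 39.5629 [wait]  node(2,1) S=127.9100 payoff=15.8700 vs cont=20.5445 → 20.5445 [wait]  node(2,2) S=156.8002 payoff=0.0000 vs cont=6.9385 → 6.9385 [wait]  ⇒ S*(2)=-
t_1: node(1,0) S=115.5270 payoff=28.2530 vs cont=30.2594 → 30.2594 [wait]  node(1,1) S=141.6203 payoff=2.1597 vs cont=13.9061 → 13.9061 [wait]  ⇒ S*(1)=-
t_0: node(0,0) S=127.9100 payoff=15.8700 vs cont=22.2681 → 22.2681 [wait]  ⇒ S*(0)=-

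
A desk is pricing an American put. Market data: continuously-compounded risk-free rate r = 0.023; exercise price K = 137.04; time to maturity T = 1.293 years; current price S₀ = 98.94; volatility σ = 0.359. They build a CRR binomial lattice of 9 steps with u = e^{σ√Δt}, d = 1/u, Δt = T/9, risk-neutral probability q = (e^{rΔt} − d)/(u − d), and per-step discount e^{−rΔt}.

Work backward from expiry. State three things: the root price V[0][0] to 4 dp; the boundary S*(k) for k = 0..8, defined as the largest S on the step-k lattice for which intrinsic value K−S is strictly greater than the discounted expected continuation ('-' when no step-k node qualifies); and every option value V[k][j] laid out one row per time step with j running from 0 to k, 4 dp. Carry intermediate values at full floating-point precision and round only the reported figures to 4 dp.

Δt=0.14367  u=1.14577  d=0.87278  q=0.47816  discount=0.99670
step 9 (expiry): payoffs max(K−S,0) = 107.9657 98.8718 86.9336 71.2614 50.6873 23.6779 0.0000 0.0000 0.0000 0.0000
step 8: (k=8,j=0): S=33.3124, (K−S)⁺=103.7276, hold=103.2756 ⇒ V=103.7276 exercise | (k=8,j=1): S=43.7318, (K−S)⁺=93.3082, hold=92.8562 ⇒ V=93.3082 exercise | (k=8,j=2): S=57.4101, (K−S)⁺=79.6299, hold=79.1778 ⇒ V=79.6299 exercise | (k=8,j=3): S=75.3668, (K−S)⁺=61.6732, hold=61.2211 ⇒ V=61.6732 exercise | (k=8,j=4): S=98.9400, (K−S)⁺=38.1000, hold=37.6479 ⇒ V=38.1000 exercise | (k=8,j=5): S=129.8864, (K−S)⁺=7.1536, hold=12.3154 ⇒ V=12.3154 continue | (k=8,j=6): S=170.5121, (K−S)⁺=0.0000, hold=0.0000 ⇒ V=0.0000 continue | (k=8,j=7): S=223.8447, (K−S)⁺=0.0000, hold=0.0000 ⇒ V=0.0000 continue | (k=8,j=8): S=293.8586, (K−S)⁺=0.0000, hold=0.0000 ⇒ V=0.0000 continue  boundary S*=98.9400
step 7: (k=7,j=0): S=38.1682, (K−S)⁺=98.8718, hold=98.4198 ⇒ V=98.8718 exercise | (k=7,j=1): S=50.1064, (K−S)⁺=86.9336, hold=86.4816 ⇒ V=86.9336 exercise | (k=7,j=2): S=65.7786, (K−S)⁺=71.2614, hold=70.8093 ⇒ V=71.2614 exercise | (k=7,j=3): S=86.3527, (K−S)⁺=50.6873, hold=50.2352 ⇒ V=50.6873 exercise | (k=7,j=4): S=113.3621, (K−S)⁺=23.6779, hold=25.6858 ⇒ V=25.6858 continue | (k=7,j=5): S=148.8193, (K−S)⁺=0.0000, hold=6.4055 ⇒ V=6.4055 continue | (k=7,j=6): S=195.3669, (K−S)⁺=0.0000, hold=0.0000 ⇒ V=0.0000 continue | (k=7,j=7): S=256.4736, (K−S)⁺=0.0000, hold=0.0000 ⇒ V=0.0000 continue  boundary S*=86.3527
step 6: (k=6,j=0): S=43.7318, (K−S)⁺=93.3082, hold=92.8562 ⇒ V=93.3082 exercise | (k=6,j=1): S=57.4101, (K−S)⁺=79.6299, hold=79.1778 ⇒ V=79.6299 exercise | (k=6,j=2): S=75.3668, (K−S)⁺=61.6732, hold=61.2211 ⇒ V=61.6732 exercise | (k=6,j=3): S=98.9400, (K−S)⁺=38.1000, hold=38.6049 ⇒ V=38.6049 continue | (k=6,j=4): S=129.8864, (K−S)⁺=7.1536, hold=16.4124 ⇒ V=16.4124 continue | (k=6,j=5): S=170.5121, (K−S)⁺=0.0000, hold=3.3316 ⇒ V=3.3316 continue | (k=6,j=6): S=223.8447, (K−S)⁺=0.0000, hold=0.0000 ⇒ V=0.0000 continue  boundary S*=75.3668
step 5: (k=5,j=0): S=50.1064, (K−S)⁺=86.9336, hold=86.4816 ⇒ V=86.9336 exercise | (k=5,j=1): S=65.7786, (K−S)⁺=71.2614, hold=70.8093 ⇒ V=71.2614 exercise | (k=5,j=2): S=86.3527, (K−S)⁺=50.6873, hold=50.4758 ⇒ V=50.6873 exercise | (k=5,j=3): S=113.3621, (K−S)⁺=23.6779, hold=27.9010 ⇒ V=27.9010 continue | (k=5,j=4): S=148.8193, (K−S)⁺=0.0000, hold=10.1242 ⇒ V=10.1242 continue | (k=5,j=5): S=195.3669, (K−S)⁺=0.0000, hold=1.7328 ⇒ V=1.7328 continue  boundary S*=86.3527
step 4: (k=4,j=0): S=57.4101, (K−S)⁺=79.6299, hold=79.1778 ⇒ V=79.6299 exercise | (k=4,j=1): S=75.3668, (K−S)⁺=61.6732, hold=61.2211 ⇒ V=61.6732 exercise | (k=4,j=2): S=98.9400, (K−S)⁺=38.1000, hold=39.6606 ⇒ V=39.6606 continue | (k=4,j=3): S=129.8864, (K−S)⁺=7.1536, hold=19.3369 ⇒ V=19.3369 continue | (k=4,j=4): S=170.5121, (K−S)⁺=0.0000, hold=6.0917 ⇒ V=6.0917 continue  boundary S*=75.3668
step 3: (k=3,j=0): S=65.7786, (K−S)⁺=71.2614, hold=70.8093 ⇒ V=71.2614 exercise | (k=3,j=1): S=86.3527, (K−S)⁺=50.6873, hold=50.9789 ⇒ V=50.9789 continue | (k=3,j=2): S=113.3621, (K−S)⁺=23.6779, hold=29.8438 ⇒ V=29.8438 continue | (k=3,j=3): S=148.8193, (K−S)⁺=0.0000, hold=12.9607 ⇒ V=12.9607 continue  boundary S*=65.7786
step 2: (k=2,j=0): S=75.3668, (K−S)⁺=61.6732, hold=61.3601 ⇒ V=61.6732 exercise | (k=2,j=1): S=98.9400, (K−S)⁺=38.1000, hold=40.7382 ⇒ V=40.7382 continue | (k=2,j=2): S=129.8864, (K−S)⁺=7.1536, hold=21.6992 ⇒ V=21.6992 continue  boundary S*=75.3668
step 1: (k=1,j=0): S=86.3527, (K−S)⁺=50.6873, hold=51.4925 ⇒ V=51.4925 continue | (k=1,j=1): S=113.3621, (K−S)⁺=23.6779, hold=31.5302 ⇒ V=31.5302 continue  boundary S*=-
step 0: (k=0,j=0): S=98.9400, (K−S)⁺=38.1000, hold=41.8090 ⇒ V=41.8090 continue  boundary S*=-

price = 41.8090
boundary = - - 75.3668 65.7786 75.3668 86.3527 75.3668 86.3527 98.9400
tree:
41.8090
51.4925 31.5302
61.6732 40.7382 21.6992
71.2614 50.9789 29.8438 12.9607
79.6299 61.6732 39.6606 19.3369 6.0917
86.9336 71.2614 50.6873 27.9010 10.1242 1.7328
93.3082 79.6299 61.6732 38.6049 16.4124 3.3316 0.0000
98.8718 86.9336 71.2614 50.6873 25.6858 6.4055 0.0000 0.0000
103.7276 93.3082 79.6299 61.6732 38.1000 12.3154 0.0000 0.0000 0.0000
107.9657 98.8718 86.9336 71.2614 50.6873 23.6779 0.0000 0.0000 0.0000 0.0000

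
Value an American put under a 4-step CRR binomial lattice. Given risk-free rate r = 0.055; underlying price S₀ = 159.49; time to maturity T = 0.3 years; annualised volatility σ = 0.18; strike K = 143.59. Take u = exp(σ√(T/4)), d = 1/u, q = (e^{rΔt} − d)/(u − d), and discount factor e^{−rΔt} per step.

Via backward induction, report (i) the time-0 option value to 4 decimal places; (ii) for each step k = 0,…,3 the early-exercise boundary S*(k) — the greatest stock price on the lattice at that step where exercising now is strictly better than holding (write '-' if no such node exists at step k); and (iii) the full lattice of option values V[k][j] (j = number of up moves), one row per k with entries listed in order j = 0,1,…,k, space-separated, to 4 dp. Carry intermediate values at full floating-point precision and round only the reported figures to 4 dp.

price = 0.6195
boundary = - - - 137.5649
tree:
0.6195
1.3223 0.0000
2.8226 0.0000 0.0000
6.0251 0.0000 0.0000 0.0000
12.6419 0.0000 0.0000 0.0000 0.0000

Δt=0.07500  u=1.05053  d=0.95190  q=0.52959  discount=0.99588
step 4 (expiry): payoffs max(K−S,0) = 12.6419 0.0000 0.0000 0.0000 0.0000
step 3: (k=3,j=0): S=137.5649, (K−S)⁺=6.0251, hold=5.9224 ⇒ V=6.0251 exercise | (k=3,j=1): S=151.8186, (K−S)⁺=0.0000, hold=0.0000 ⇒ V=0.0000 continue | (k=3,j=2): S=167.5491, (K−S)⁺=0.0000, hold=0.0000 ⇒ V=0.0000 continue | (k=3,j=3): S=184.9095, (K−S)⁺=0.0000, hold=0.0000 ⇒ V=0.0000 continue  boundary S*=137.5649
step 2: (k=2,j=0): S=144.5161, (K−S)⁺=0.0000, hold=2.8226 ⇒ V=2.8226 continue | (k=2,j=1): S=159.4900, (K−S)⁺=0.0000, hold=0.0000 ⇒ V=0.0000 continue | (k=2,j=2): S=176.0154, (K−S)⁺=0.0000, hold=0.0000 ⇒ V=0.0000 continue  boundary S*=-
step 1: (k=1,j=0): S=151.8186, (K−S)⁺=0.0000, hold=1.3223 ⇒ V=1.3223 continue | (k=1,j=1): S=167.5491, (K−S)⁺=0.0000, hold=0.0000 ⇒ V=0.0000 continue  boundary S*=-
step 0: (k=0,j=0): S=159.4900, (K−S)⁺=0.0000, hold=0.6195 ⇒ V=0.6195 continue  boundary S*=-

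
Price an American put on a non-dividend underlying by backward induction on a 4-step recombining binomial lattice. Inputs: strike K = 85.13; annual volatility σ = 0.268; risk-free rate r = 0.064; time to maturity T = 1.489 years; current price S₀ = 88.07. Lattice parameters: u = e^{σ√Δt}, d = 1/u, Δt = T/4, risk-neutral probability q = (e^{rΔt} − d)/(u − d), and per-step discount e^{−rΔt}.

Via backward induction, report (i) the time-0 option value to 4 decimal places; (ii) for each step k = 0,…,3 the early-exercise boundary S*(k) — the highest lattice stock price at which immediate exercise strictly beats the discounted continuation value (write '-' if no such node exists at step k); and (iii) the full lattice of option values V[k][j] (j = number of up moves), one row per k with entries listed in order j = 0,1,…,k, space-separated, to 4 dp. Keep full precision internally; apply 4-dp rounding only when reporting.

price = 6.7456
boundary = - - 63.5042 74.7851
tree:
6.7456
12.3251 2.1547
21.6258 4.7213 0.0000
31.2051 10.3449 0.0000 0.0000
39.3393 21.6258 0.0000 0.0000 0.0000

params: Δt=0.37225 u=1.17764 d=0.84916 q=0.53261 e^(-rΔt)=0.97646
t_4 payoffs: 39.3393 21.6258 0.0000 0.0000 0.0000
t_3: node(3,0) S=53.9249 payoff=31.2051 vs cont=29.2009 → 31.2051 [stop]  node(3,1) S=74.7851 payoff=10.3449 vs cont=9.8697 → 10.3449 [stop]  node(3,2) S=103.7148 payoff=0.0000 vs cont=0.0000 → 0.0000 [wait]  node(3,3) S=143.8356 payoff=0.0000 vs cont=0.0000 → 0.0000 [wait]  ⇒ S*(3)=74.7851
t_2: node(2,0) S=63.5042 payoff=21.6258 vs cont=19.6216 → 21.6258 [stop]  node(2,1) S=88.0700 payoff=0.0000 vs cont=4.7213 → 4.7213 [wait]  node(2,2) S=122.1388 payoff=0.0000 vs cont=0.0000 → 0.0000 [wait]  ⇒ S*(2)=63.5042
t_1: node(1,0) S=74.7851 payoff=10.3449 vs cont=12.3251 → 12.3251 [wait]  node(1,1) S=103.7148 payoff=0.0000 vs cont=2.1547 → 2.1547 [wait]  ⇒ S*(1)=-
t_0: node(0,0) S=88.0700 payoff=0.0000 vs cont=6.7456 → 6.7456 [wait]  ⇒ S*(0)=-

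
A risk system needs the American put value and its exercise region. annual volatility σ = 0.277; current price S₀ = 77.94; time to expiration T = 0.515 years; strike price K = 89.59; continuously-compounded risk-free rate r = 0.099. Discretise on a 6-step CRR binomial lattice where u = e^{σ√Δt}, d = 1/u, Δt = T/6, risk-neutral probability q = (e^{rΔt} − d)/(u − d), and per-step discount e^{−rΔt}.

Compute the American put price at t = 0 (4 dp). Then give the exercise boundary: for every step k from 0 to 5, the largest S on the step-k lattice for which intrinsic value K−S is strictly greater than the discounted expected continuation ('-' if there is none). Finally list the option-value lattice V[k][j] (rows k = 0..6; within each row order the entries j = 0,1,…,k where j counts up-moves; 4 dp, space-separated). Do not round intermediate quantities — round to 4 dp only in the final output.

Δt=0.08583  u=1.08454  d=0.92205  q=0.53224  discount=0.99154
step 6 (expiry): payoffs max(K−S,0) = 41.6947 33.2545 23.3270 11.6500 0.0000 0.0000 0.0000
step 5: (k=5,j=0): S=51.9443, (K−S)⁺=37.6457, hold=36.8877 ⇒ V=37.6457 exercise | (k=5,j=1): S=61.0980, (K−S)⁺=28.4920, hold=27.7340 ⇒ V=28.4920 exercise | (k=5,j=2): S=71.8647, (K−S)⁺=17.7253, hold=16.9672 ⇒ V=17.7253 exercise | (k=5,j=3): S=84.5288, (K−S)⁺=5.0612, hold=5.4033 ⇒ V=5.4033 continue | (k=5,j=4): S=99.4247, (K−S)⁺=0.0000, hold=0.0000 ⇒ V=0.0000 continue | (k=5,j=5): S=116.9454, (K−S)⁺=0.0000, hold=0.0000 ⇒ V=0.0000 continue  boundary S*=71.8647
step 4: (k=4,j=0): S=56.3355, (K−S)⁺=33.2545, hold=32.4964 ⇒ V=33.2545 exercise | (k=4,j=1): S=66.2630, (K−S)⁺=23.3270, hold=22.5689 ⇒ V=23.3270 exercise | (k=4,j=2): S=77.9400, (K−S)⁺=11.6500, hold=11.0725 ⇒ V=11.6500 exercise | (k=4,j=3): S=91.6747, (K−S)⁺=0.0000, hold=2.5060 ⇒ V=2.5060 continue | (k=4,j=4): S=107.8298, (K−S)⁺=0.0000, hold=0.0000 ⇒ V=0.0000 continue  boundary S*=77.9400
step 3: (k=3,j=0): S=61.0980, (K−S)⁺=28.4920, hold=27.7340 ⇒ V=28.4920 exercise | (k=3,j=1): S=71.8647, (K−S)⁺=17.7253, hold=16.9672 ⇒ V=17.7253 exercise | (k=3,j=2): S=84.5288, (K−S)⁺=5.0612, hold=6.7258 ⇒ V=6.7258 continue | (k=3,j=3): S=99.4247, (K−S)⁺=0.0000, hold=1.1623 ⇒ V=1.1623 continue  boundary S*=71.8647
step 2: (k=2,j=0): S=66.2630, (K−S)⁺=23.3270, hold=22.5689 ⇒ V=23.3270 exercise | (k=2,j=1): S=77.9400, (K−S)⁺=11.6500, hold=11.7704 ⇒ V=11.7704 continue | (k=2,j=2): S=91.6747, (K−S)⁺=0.0000, hold=3.7328 ⇒ V=3.7328 continue  boundary S*=66.2630
step 1: (k=1,j=0): S=71.8647, (K−S)⁺=17.7253, hold=17.0308 ⇒ V=17.7253 exercise | (k=1,j=1): S=84.5288, (K−S)⁺=5.0612, hold=7.4291 ⇒ V=7.4291 continue  boundary S*=71.8647
step 0: (k=0,j=0): S=77.9400, (K−S)⁺=11.6500, hold=12.1416 ⇒ V=12.1416 continue  boundary S*=-

price = 12.1416
boundary = - 71.8647 66.2630 71.8647 77.9400 71.8647
tree:
12.1416
17.7253 7.4291
23.3270 11.7704 3.7328
28.4920 17.7253 6.7258 1.1623
33.2545 23.3270 11.6500 2.5060 0.0000
37.6457 28.4920 17.7253 5.4033 0.0000 0.0000
41.6947 33.2545 23.3270 11.6500 0.0000 0.0000 0.0000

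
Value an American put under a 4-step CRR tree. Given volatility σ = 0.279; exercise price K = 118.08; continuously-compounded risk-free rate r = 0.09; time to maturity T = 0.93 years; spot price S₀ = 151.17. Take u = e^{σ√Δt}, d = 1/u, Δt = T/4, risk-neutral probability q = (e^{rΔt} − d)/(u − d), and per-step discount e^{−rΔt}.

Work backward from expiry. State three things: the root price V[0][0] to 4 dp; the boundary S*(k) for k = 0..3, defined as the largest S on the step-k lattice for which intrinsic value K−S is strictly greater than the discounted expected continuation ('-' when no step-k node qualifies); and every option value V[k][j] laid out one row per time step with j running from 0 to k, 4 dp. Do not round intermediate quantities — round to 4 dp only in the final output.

price = 1.8805
boundary = - - - 100.9695
tree:
1.8805
3.9457 0.2278
8.2394 0.5110 0.0000
17.1105 1.1462 0.0000 0.0000
29.8198 2.5711 0.0000 0.0000 0.0000

Δt=0.23250, u=1.14400, d=0.87413, q=0.54477, disc=e^(-rΔt)=0.97929
k=4 terminal: V=max(K-S,0) → 29.8198 2.5711 0.0000 0.0000 0.0000
k=3: j=0 S=100.9695 intr=17.1105 cont=14.6654 V=17.1105[EX]; j=1 S=132.1419 intr=0.0000 cont=1.1462 V=1.1462[hold]; j=2 S=172.9381 intr=0.0000 cont=0.0000 V=0.0000[hold]; j=3 S=226.3295 intr=0.0000 cont=0.0000 V=0.0000[hold]  S*(3)=100.9695
k=2: j=0 S=115.5089 intr=2.5711 cont=8.2394 V=8.2394[hold]; j=1 S=151.1700 intr=0.0000 cont=0.5110 V=0.5110[hold]; j=2 S=197.8408 intr=0.0000 cont=0.0000 V=0.0000[hold]  S*(2)=-
k=1: j=0 S=132.1419 intr=0.0000 cont=3.9457 V=3.9457[hold]; j=1 S=172.9381 intr=0.0000 cont=0.2278 V=0.2278[hold]  S*(1)=-
k=0: j=0 S=151.1700 intr=0.0000 cont=1.8805 V=1.8805[hold]  S*(0)=-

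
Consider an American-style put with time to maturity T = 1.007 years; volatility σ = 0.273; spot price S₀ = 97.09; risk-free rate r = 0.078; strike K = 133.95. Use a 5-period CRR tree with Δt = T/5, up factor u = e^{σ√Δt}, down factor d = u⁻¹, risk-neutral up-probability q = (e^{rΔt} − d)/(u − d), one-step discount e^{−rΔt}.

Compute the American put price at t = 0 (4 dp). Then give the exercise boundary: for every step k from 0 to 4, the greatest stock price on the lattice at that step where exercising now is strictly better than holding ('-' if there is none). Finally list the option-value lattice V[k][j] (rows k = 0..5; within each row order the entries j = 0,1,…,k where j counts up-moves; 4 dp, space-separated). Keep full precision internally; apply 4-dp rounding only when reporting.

params: Δt=0.20140 u=1.13034 d=0.88469 q=0.53387 e^(-rΔt)=0.98441
t_5 payoffs: 81.3320 66.7219 48.0553 24.2056 0.0000 0.0000
t_4: node(4,0) S=59.4761 payoff=74.4739 vs cont=72.3861 → 74.4739 [stop]  node(4,1) S=75.9904 payoff=57.9596 vs cont=55.8718 → 57.9596 [stop]  node(4,2) S=97.0900 payoff=36.8600 vs cont=34.7722 → 36.8600 [stop]  node(4,3) S=124.0482 payoff=9.9018 vs cont=11.1072 → 11.1072 [wait]  node(4,4) S=158.4916 payoff=0.0000 vs cont=0.0000 → 0.0000 [wait]  ⇒ S*(4)=97.0900
t_3: node(3,0) S=67.2281 payoff=66.7219 vs cont=64.6341 → 66.7219 [stop]  node(3,1) S=85.8947 payoff=48.0553 vs cont=45.9675 → 48.0553 [stop]  node(3,2) S=109.7444 payoff=24.2056 vs cont=22.7513 → 24.2056 [stop]  node(3,3) S=140.2163 payoff=0.0000 vs cont=5.0968 → 5.0968 [wait]  ⇒ S*(3)=109.7444
t_2: node(2,0) S=75.9904 payoff=57.9596 vs cont=55.8718 → 57.9596 [stop]  node(2,1) S=97.0900 payoff=36.8600 vs cont=34.7722 → 36.8600 [stop]  node(2,2) S=124.0482 payoff=9.9018 vs cont=13.7858 → 13.7858 [wait]  ⇒ S*(2)=97.0900
t_1: node(1,0) S=85.8947 payoff=48.0553 vs cont=45.9675 → 48.0553 [stop]  node(1,1) S=109.7444 payoff=24.2056 vs cont=24.1590 → 24.2056 [stop]  ⇒ S*(1)=109.7444
t_0: node(0,0) S=97.0900 payoff=36.8600 vs cont=34.7722 → 36.8600 [stop]  ⇒ S*(0)=97.0900

price = 36.8600
boundary = 97.0900 109.7444 97.0900 109.7444 97.0900
tree:
36.8600
48.0553 24.2056
57.9596 36.8600 13.7858
66.7219 48.0553 24.2056 5.0968
74.4739 57.9596 36.8600 11.1072 0.0000
81.3320 66.7219 48.0553 24.2056 0.0000 0.0000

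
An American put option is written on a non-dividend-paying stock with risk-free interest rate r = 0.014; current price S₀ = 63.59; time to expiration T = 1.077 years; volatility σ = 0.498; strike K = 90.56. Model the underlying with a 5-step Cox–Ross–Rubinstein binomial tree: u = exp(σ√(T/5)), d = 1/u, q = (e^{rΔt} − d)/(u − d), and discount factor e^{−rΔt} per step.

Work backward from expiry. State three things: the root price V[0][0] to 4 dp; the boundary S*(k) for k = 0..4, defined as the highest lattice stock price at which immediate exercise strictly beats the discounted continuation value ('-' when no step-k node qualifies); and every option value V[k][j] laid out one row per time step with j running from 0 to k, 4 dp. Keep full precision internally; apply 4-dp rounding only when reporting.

price = 32.0999
boundary = - - 40.0529 50.4674 63.5900
tree:
32.0999
41.0898 21.2815
50.5071 29.8072 10.9600
58.7725 40.0926 17.3832 3.1497
65.3322 50.5071 26.9700 5.7331 0.0000
70.5383 58.7725 40.0926 10.4353 0.0000 0.0000

params: Δt=0.21540 u=1.26002 d=0.79364 q=0.44895 e^(-rΔt)=0.99699
t_5 payoffs: 70.5383 58.7725 40.0926 10.4353 0.0000 0.0000
t_4: node(4,0) S=25.2278 payoff=65.3322 vs cont=65.0596 → 65.3322 [stop]  node(4,1) S=40.0529 payoff=50.5071 vs cont=50.2344 → 50.5071 [stop]  node(4,2) S=63.5900 payoff=26.9700 vs cont=26.6973 → 26.9700 [stop]  node(4,3) S=100.9587 payoff=0.0000 vs cont=5.7331 → 5.7331 [wait]  node(4,4) S=160.2872 payoff=0.0000 vs cont=0.0000 → 0.0000 [wait]  ⇒ S*(4)=63.5900
t_3: node(3,0) S=31.7875 payoff=58.7725 vs cont=58.4998 → 58.7725 [stop]  node(3,1) S=50.4674 payoff=40.0926 vs cont=39.8199 → 40.0926 [stop]  node(3,2) S=80.1247 payoff=10.4353 vs cont=17.3832 → 17.3832 [wait]  node(3,3) S=127.2100 payoff=0.0000 vs cont=3.1497 → 3.1497 [wait]  ⇒ S*(3)=50.4674
t_2: node(2,0) S=40.0529 payoff=50.5071 vs cont=50.2344 → 50.5071 [stop]  node(2,1) S=63.5900 payoff=26.9700 vs cont=29.8072 → 29.8072 [wait]  node(2,2) S=100.9587 payoff=0.0000 vs cont=10.9600 → 10.9600 [wait]  ⇒ S*(2)=40.0529
t_1: node(1,0) S=50.4674 payoff=40.0926 vs cont=41.0898 → 41.0898 [wait]  node(1,1) S=80.1247 payoff=10.4353 vs cont=21.2815 → 21.2815 [wait]  ⇒ S*(1)=-
t_0: node(0,0) S=63.5900 payoff=26.9700 vs cont=32.0999 → 32.0999 [wait]  ⇒ S*(0)=-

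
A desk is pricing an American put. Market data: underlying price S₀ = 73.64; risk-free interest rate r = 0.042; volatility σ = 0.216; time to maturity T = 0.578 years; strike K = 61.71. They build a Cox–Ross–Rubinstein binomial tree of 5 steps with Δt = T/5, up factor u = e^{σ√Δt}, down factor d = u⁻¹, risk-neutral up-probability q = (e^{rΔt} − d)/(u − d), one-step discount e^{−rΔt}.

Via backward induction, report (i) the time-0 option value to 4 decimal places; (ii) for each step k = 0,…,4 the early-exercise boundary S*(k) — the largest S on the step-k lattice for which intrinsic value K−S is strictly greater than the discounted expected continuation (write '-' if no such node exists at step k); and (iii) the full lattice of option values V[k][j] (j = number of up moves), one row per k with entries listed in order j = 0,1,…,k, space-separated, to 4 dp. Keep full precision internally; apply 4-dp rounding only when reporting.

price = 0.6638
boundary = - - - - 54.8953
tree:
0.6638
1.2227 0.1431
2.2178 0.2963 0.0000
3.9417 0.6136 0.0000 0.0000
6.8147 1.2707 0.0000 0.0000 0.0000
10.7017 2.6314 0.0000 0.0000 0.0000 0.0000

params: Δt=0.11560 u=1.07620 d=0.92919 q=0.51475 e^(-rΔt)=0.99516
t_5 payoffs: 10.7017 2.6314 0.0000 0.0000 0.0000 0.0000
t_4: node(4,0) S=54.8953 payoff=6.8147 vs cont=6.5158 → 6.8147 [stop]  node(4,1) S=63.5806 payoff=0.0000 vs cont=1.2707 → 1.2707 [wait]  node(4,2) S=73.6400 payoff=0.0000 vs cont=0.0000 → 0.0000 [wait]  node(4,3) S=85.2910 payoff=0.0000 vs cont=0.0000 → 0.0000 [wait]  node(4,4) S=98.7853 payoff=0.0000 vs cont=0.0000 → 0.0000 [wait]  ⇒ S*(4)=54.8953
t_3: node(3,0) S=59.0786 payoff=2.6314 vs cont=3.9417 → 3.9417 [wait]  node(3,1) S=68.4257 payoff=0.0000 vs cont=0.6136 → 0.6136 [wait]  node(3,2) S=79.2517 payoff=0.0000 vs cont=0.0000 → 0.0000 [wait]  node(3,3) S=91.7905 payoff=0.0000 vs cont=0.0000 → 0.0000 [wait]  ⇒ S*(3)=-
t_2: node(2,0) S=63.5806 payoff=0.0000 vs cont=2.2178 → 2.2178 [wait]  node(2,1) S=73.6400 payoff=0.0000 vs cont=0.2963 → 0.2963 [wait]  node(2,2) S=85.2910 payoff=0.0000 vs cont=0.0000 → 0.0000 [wait]  ⇒ S*(2)=-
t_1: node(1,0) S=68.4257 payoff=0.0000 vs cont=1.2227 → 1.2227 [wait]  node(1,1) S=79.2517 payoff=0.0000 vs cont=0.1431 → 0.1431 [wait]  ⇒ S*(1)=-
t_0: node(0,0) S=73.6400 payoff=0.0000 vs cont=0.6638 → 0.6638 [wait]  ⇒ S*(0)=-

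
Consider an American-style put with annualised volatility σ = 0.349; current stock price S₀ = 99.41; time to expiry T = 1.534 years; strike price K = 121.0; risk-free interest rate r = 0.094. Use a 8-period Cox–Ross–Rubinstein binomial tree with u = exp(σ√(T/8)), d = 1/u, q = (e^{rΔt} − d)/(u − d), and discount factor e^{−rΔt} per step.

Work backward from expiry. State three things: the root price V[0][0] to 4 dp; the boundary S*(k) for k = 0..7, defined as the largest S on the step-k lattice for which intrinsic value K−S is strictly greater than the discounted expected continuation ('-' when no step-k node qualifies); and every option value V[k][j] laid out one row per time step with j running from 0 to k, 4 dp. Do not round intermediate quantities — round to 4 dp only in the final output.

price = 24.9485
boundary = - 85.3216 73.2299 85.3216 73.2299 85.3216 73.2299 85.3216
tree:
24.9485
35.6784 15.9599
47.7701 24.2691 8.8820
58.1482 35.6784 14.6326 3.9080
67.0556 47.7701 23.3208 7.1600 1.0562
74.7006 58.1482 35.6784 12.7799 2.2459 0.0000
81.2621 67.0556 47.7701 21.9767 4.7754 0.0000 0.0000
86.8937 74.7006 58.1482 35.6784 10.1538 0.0000 0.0000 0.0000
91.7273 81.2621 67.0556 47.7701 21.5900 0.0000 0.0000 0.0000 0.0000

Δt=0.19175  u=1.16512  d=0.85828  q=0.52114  discount=0.98214
step 8 (expiry): payoffs max(K−S,0) = 91.7273 81.2621 67.0556 47.7701 21.5900 0.0000 0.0000 0.0000 0.0000
step 7: (k=7,j=0): S=34.1063, (K−S)⁺=86.8937, hold=84.7323 ⇒ V=86.8937 exercise | (k=7,j=1): S=46.2994, (K−S)⁺=74.7006, hold=72.5391 ⇒ V=74.7006 exercise | (k=7,j=2): S=62.8518, (K−S)⁺=58.1482, hold=55.9868 ⇒ V=58.1482 exercise | (k=7,j=3): S=85.3216, (K−S)⁺=35.6784, hold=33.5169 ⇒ V=35.6784 exercise | (k=7,j=4): S=115.8246, (K−S)⁺=5.1754, hold=10.1538 ⇒ V=10.1538 continue | (k=7,j=5): S=157.2326, (K−S)⁺=0.0000, hold=0.0000 ⇒ V=0.0000 continue | (k=7,j=6): S=213.4442, (K−S)⁺=0.0000, hold=0.0000 ⇒ V=0.0000 continue | (k=7,j=7): S=289.7518, (K−S)⁺=0.0000, hold=0.0000 ⇒ V=0.0000 continue  boundary S*=85.3216
step 6: (k=6,j=0): S=39.7379, (K−S)⁺=81.2621, hold=79.1007 ⇒ V=81.2621 exercise | (k=6,j=1): S=53.9444, (K−S)⁺=67.0556, hold=64.8941 ⇒ V=67.0556 exercise | (k=6,j=2): S=73.2299, (K−S)⁺=47.7701, hold=45.6087 ⇒ V=47.7701 exercise | (k=6,j=3): S=99.4100, (K−S)⁺=21.5900, hold=21.9767 ⇒ V=21.9767 continue | (k=6,j=4): S=134.9497, (K−S)⁺=0.0000, hold=4.7754 ⇒ V=4.7754 continue | (k=6,j=5): S=183.1950, (K−S)⁺=0.0000, hold=0.0000 ⇒ V=0.0000 continue | (k=6,j=6): S=248.6882, (K−S)⁺=0.0000, hold=0.0000 ⇒ V=0.0000 continue  boundary S*=73.2299
step 5: (k=5,j=0): S=46.2994, (K−S)⁺=74.7006, hold=72.5391 ⇒ V=74.7006 exercise | (k=5,j=1): S=62.8518, (K−S)⁺=58.1482, hold=55.9868 ⇒ V=58.1482 exercise | (k=5,j=2): S=85.3216, (K−S)⁺=35.6784, hold=33.7149 ⇒ V=35.6784 exercise | (k=5,j=3): S=115.8246, (K−S)⁺=5.1754, hold=12.7799 ⇒ V=12.7799 continue | (k=5,j=4): S=157.2326, (K−S)⁺=0.0000, hold=2.2459 ⇒ V=2.2459 continue | (k=5,j=5): S=213.4442, (K−S)⁺=0.0000, hold=0.0000 ⇒ V=0.0000 continue  boundary S*=85.3216
step 4: (k=4,j=0): S=53.9444, (K−S)⁺=67.0556, hold=64.8941 ⇒ V=67.0556 exercise | (k=4,j=1): S=73.2299, (K−S)⁺=47.7701, hold=45.6087 ⇒ V=47.7701 exercise | (k=4,j=2): S=99.4100, (K−S)⁺=21.5900, hold=23.3208 ⇒ V=23.3208 continue | (k=4,j=3): S=134.9497, (K−S)⁺=0.0000, hold=7.1600 ⇒ V=7.1600 continue | (k=4,j=4): S=183.1950, (K−S)⁺=0.0000, hold=1.0562 ⇒ V=1.0562 continue  boundary S*=73.2299
step 3: (k=3,j=0): S=62.8518, (K−S)⁺=58.1482, hold=55.9868 ⇒ V=58.1482 exercise | (k=3,j=1): S=85.3216, (K−S)⁺=35.6784, hold=34.4028 ⇒ V=35.6784 exercise | (k=3,j=2): S=115.8246, (K−S)⁺=5.1754, hold=14.6326 ⇒ V=14.6326 continue | (k=3,j=3): S=157.2326, (K−S)⁺=0.0000, hold=3.9080 ⇒ V=3.9080 continue  boundary S*=85.3216
step 2: (k=2,j=0): S=73.2299, (K−S)⁺=47.7701, hold=45.6087 ⇒ V=47.7701 exercise | (k=2,j=1): S=99.4100, (K−S)⁺=21.5900, hold=24.2691 ⇒ V=24.2691 continue | (k=2,j=2): S=134.9497, (K−S)⁺=0.0000, hold=8.8820 ⇒ V=8.8820 continue  boundary S*=73.2299
step 1: (k=1,j=0): S=85.3216, (K−S)⁺=35.6784, hold=34.8882 ⇒ V=35.6784 exercise | (k=1,j=1): S=115.8246, (K−S)⁺=5.1754, hold=15.9599 ⇒ V=15.9599 continue  boundary S*=85.3216
step 0: (k=0,j=0): S=99.4100, (K−S)⁺=21.5900, hold=24.9485 ⇒ V=24.9485 continue  boundary S*=-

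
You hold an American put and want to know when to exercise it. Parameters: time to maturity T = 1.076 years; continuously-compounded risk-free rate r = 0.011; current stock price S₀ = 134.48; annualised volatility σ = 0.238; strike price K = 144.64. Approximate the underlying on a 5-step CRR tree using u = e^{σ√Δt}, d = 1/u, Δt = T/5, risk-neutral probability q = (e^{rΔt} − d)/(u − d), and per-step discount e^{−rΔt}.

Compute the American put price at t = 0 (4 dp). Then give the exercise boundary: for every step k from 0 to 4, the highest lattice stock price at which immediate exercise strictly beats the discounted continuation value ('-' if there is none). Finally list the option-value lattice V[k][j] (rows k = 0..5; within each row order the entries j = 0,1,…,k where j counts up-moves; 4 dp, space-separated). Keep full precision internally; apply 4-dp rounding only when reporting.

params: Δt=0.21520 u=1.11673 d=0.89547 q=0.48314 e^(-rΔt)=0.99764
t_5 payoffs: 67.2097 48.0772 24.2173 0.0000 0.0000 0.0000
t_4: node(4,0) S=86.4690 payoff=58.1710 vs cont=57.8290 → 58.1710 [stop]  node(4,1) S=107.8348 payoff=36.8052 vs cont=36.4632 → 36.8052 [stop]  node(4,2) S=134.4800 payoff=10.1600 vs cont=12.4874 → 12.4874 [wait]  node(4,3) S=167.7090 payoff=0.0000 vs cont=0.0000 → 0.0000 [wait]  node(4,4) S=209.1486 payoff=0.0000 vs cont=0.0000 → 0.0000 [wait]  ⇒ S*(4)=107.8348
t_3: node(3,0) S=96.5628 payoff=48.0772 vs cont=47.7352 → 48.0772 [stop]  node(3,1) S=120.4227 payoff=24.2173 vs cont=24.9971 → 24.9971 [wait]  node(3,2) S=150.1782 payoff=0.0000 vs cont=6.4390 → 6.4390 [wait]  node(3,3) S=187.2861 payoff=0.0000 vs cont=0.0000 → 0.0000 [wait]  ⇒ S*(3)=96.5628
t_2: node(2,0) S=107.8348 payoff=36.8052 vs cont=36.8390 → 36.8390 [wait]  node(2,1) S=134.4800 payoff=10.1600 vs cont=15.9931 → 15.9931 [wait]  node(2,2) S=167.7090 payoff=0.0000 vs cont=3.3202 → 3.3202 [wait]  ⇒ S*(2)=-
t_1: node(1,0) S=120.4227 payoff=24.2173 vs cont=26.7043 → 26.7043 [wait]  node(1,1) S=150.1782 payoff=0.0000 vs cont=9.8470 → 9.8470 [wait]  ⇒ S*(1)=-
t_0: node(0,0) S=134.4800 payoff=10.1600 vs cont=18.5160 → 18.5160 [wait]  ⇒ S*(0)=-

price = 18.5160
boundary = - - - 96.5628 107.8348
tree:
18.5160
26.7043 9.8470
36.8390 15.9931 3.3202
48.0772 24.9971 6.4390 0.0000
58.1710 36.8052 12.4874 0.0000 0.0000
67.2097 48.0772 24.2173 0.0000 0.0000 0.0000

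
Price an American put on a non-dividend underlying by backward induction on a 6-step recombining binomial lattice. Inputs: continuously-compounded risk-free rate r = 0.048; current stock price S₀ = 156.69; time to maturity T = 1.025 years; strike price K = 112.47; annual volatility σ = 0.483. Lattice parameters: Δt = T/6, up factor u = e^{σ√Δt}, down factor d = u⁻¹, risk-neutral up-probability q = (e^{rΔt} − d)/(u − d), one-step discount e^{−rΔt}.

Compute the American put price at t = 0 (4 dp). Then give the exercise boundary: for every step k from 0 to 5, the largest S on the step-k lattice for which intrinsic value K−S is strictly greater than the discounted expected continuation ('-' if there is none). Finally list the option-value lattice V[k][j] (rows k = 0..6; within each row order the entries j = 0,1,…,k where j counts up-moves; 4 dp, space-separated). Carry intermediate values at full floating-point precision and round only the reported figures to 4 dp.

price = 8.1458
boundary = - - - - 70.5086 86.0879
tree:
8.1458
12.8076 3.0470
19.6777 5.3075 0.5589
29.3353 9.1637 1.0647 0.0000
41.9614 15.6529 2.0282 0.0000 0.0000
54.7212 26.3821 3.8638 0.0000 0.0000 0.0000
65.1720 41.9614 7.3605 0.0000 0.0000 0.0000 0.0000

params: Δt=0.17083 u=1.22096 d=0.81903 q=0.47074 e^(-rΔt)=0.99183
t_6 payoffs: 65.1720 41.9614 7.3605 0.0000 0.0000 0.0000 0.0000
t_5: node(5,0) S=57.7488 payoff=54.7212 vs cont=53.8028 → 54.7212 [stop]  node(5,1) S=86.0879 payoff=26.3821 vs cont=25.4636 → 26.3821 [stop]  node(5,2) S=128.3339 payoff=0.0000 vs cont=3.8638 → 3.8638 [wait]  node(5,3) S=191.3115 payoff=0.0000 vs cont=0.0000 → 0.0000 [wait]  node(5,4) S=285.1941 payoff=0.0000 vs cont=0.0000 → 0.0000 [wait]  node(5,5) S=425.1478 payoff=0.0000 vs cont=0.0000 → 0.0000 [wait]  ⇒ S*(5)=86.0879
t_4: node(4,0) S=70.5086 payoff=41.9614 vs cont=41.0429 → 41.9614 [stop]  node(4,1) S=105.1095 payoff=7.3605 vs cont=15.6529 → 15.6529 [wait]  node(4,2) S=156.6900 payoff=0.0000 vs cont=2.0282 → 2.0282 [wait]  node(4,3) S=233.5827 payoff=0.0000 vs cont=0.0000 → 0.0000 [wait]  node(4,4) S=348.2092 payoff=0.0000 vs cont=0.0000 → 0.0000 [wait]  ⇒ S*(4)=70.5086
t_3: node(3,0) S=86.0879 payoff=26.3821 vs cont=29.3353 → 29.3353 [wait]  node(3,1) S=128.3339 payoff=0.0000 vs cont=9.1637 → 9.1637 [wait]  node(3,2) S=191.3115 payoff=0.0000 vs cont=1.0647 → 1.0647 [wait]  node(3,3) S=285.1941 payoff=0.0000 vs cont=0.0000 → 0.0000 [wait]  ⇒ S*(3)=-
t_2: node(2,0) S=105.1095 payoff=7.3605 vs cont=19.6777 → 19.6777 [wait]  node(2,1) S=156.6900 payoff=0.0000 vs cont=5.3075 → 5.3075 [wait]  node(2,2) S=233.5827 payoff=0.0000 vs cont=0.5589 → 0.5589 [wait]  ⇒ S*(2)=-
t_1: node(1,0) S=128.3339 payoff=0.0000 vs cont=12.8076 → 12.8076 [wait]  node(1,1) S=191.3115 payoff=0.0000 vs cont=3.0470 → 3.0470 [wait]  ⇒ S*(1)=-
t_0: node(0,0) S=156.6900 payoff=0.0000 vs cont=8.1458 → 8.1458 [wait]  ⇒ S*(0)=-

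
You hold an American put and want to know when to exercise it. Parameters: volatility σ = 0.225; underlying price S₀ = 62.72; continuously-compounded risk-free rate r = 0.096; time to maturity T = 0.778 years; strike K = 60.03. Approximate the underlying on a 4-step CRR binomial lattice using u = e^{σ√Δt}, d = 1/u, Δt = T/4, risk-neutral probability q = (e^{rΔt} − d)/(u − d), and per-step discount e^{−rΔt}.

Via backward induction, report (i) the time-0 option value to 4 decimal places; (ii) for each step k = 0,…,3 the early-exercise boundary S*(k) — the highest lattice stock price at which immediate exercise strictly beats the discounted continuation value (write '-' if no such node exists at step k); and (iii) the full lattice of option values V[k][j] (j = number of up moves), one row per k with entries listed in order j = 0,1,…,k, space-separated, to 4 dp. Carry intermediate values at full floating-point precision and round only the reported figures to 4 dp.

price = 2.2550
boundary = - - 51.4299 46.5716
tree:
2.2550
4.4863 0.6464
8.6001 1.5317 0.0000
13.4584 3.6294 0.0000 0.0000
17.8578 8.6001 0.0000 0.0000 0.0000

Δt=0.19450, u=1.10432, d=0.90553, q=0.57003, disc=e^(-rΔt)=0.98150
k=4 terminal: V=max(K-S,0) → 17.8578 8.6001 0.0000 0.0000 0.0000
k=3: j=0 S=46.5716 intr=13.4584 cont=12.3479 V=13.4584[EX]; j=1 S=56.7951 intr=3.2349 cont=3.6294 V=3.6294[hold]; j=2 S=69.2630 intr=0.0000 cont=0.0000 V=0.0000[hold]; j=3 S=84.4678 intr=0.0000 cont=0.0000 V=0.0000[hold]  S*(3)=46.5716
k=2: j=0 S=51.4299 intr=8.6001 cont=7.7103 V=8.6001[EX]; j=1 S=62.7200 intr=0.0000 cont=1.5317 V=1.5317[hold]; j=2 S=76.4885 intr=0.0000 cont=0.0000 V=0.0000[hold]  S*(2)=51.4299
k=1: j=0 S=56.7951 intr=3.2349 cont=4.4863 V=4.4863[hold]; j=1 S=69.2630 intr=0.0000 cont=0.6464 V=0.6464[hold]  S*(1)=-
k=0: j=0 S=62.7200 intr=0.0000 cont=2.2550 V=2.2550[hold]  S*(0)=-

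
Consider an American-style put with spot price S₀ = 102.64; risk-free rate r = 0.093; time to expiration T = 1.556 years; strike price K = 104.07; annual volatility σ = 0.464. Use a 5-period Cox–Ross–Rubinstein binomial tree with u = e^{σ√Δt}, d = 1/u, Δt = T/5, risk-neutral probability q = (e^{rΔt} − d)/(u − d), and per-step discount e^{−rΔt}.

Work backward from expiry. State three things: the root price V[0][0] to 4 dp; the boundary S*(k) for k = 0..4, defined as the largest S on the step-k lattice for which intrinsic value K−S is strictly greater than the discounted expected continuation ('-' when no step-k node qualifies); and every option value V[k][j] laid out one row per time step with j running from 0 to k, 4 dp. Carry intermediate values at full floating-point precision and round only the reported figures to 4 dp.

Δt=0.31120  u=1.29543  d=0.77194  q=0.49174  discount=0.97147
step 5 (expiry): payoffs max(K−S,0) = 75.9352 56.8557 24.8377 0.0000 0.0000 0.0000
step 4: (k=4,j=0): S=36.4468, (K−S)⁺=67.6232, hold=64.6545 ⇒ V=67.6232 exercise | (k=4,j=1): S=61.1629, (K−S)⁺=42.9071, hold=39.9384 ⇒ V=42.9071 exercise | (k=4,j=2): S=102.6400, (K−S)⁺=1.4300, hold=12.2638 ⇒ V=12.2638 continue | (k=4,j=3): S=172.2446, (K−S)⁺=0.0000, hold=0.0000 ⇒ V=0.0000 continue | (k=4,j=4): S=289.0509, (K−S)⁺=0.0000, hold=0.0000 ⇒ V=0.0000 continue  boundary S*=61.1629
step 3: (k=3,j=0): S=47.2143, (K−S)⁺=56.8557, hold=53.8869 ⇒ V=56.8557 exercise | (k=3,j=1): S=79.2323, (K−S)⁺=24.8377, hold=27.0444 ⇒ V=27.0444 continue | (k=3,j=2): S=132.9631, (K−S)⁺=0.0000, hold=6.0554 ⇒ V=6.0554 continue | (k=3,j=3): S=223.1310, (K−S)⁺=0.0000, hold=0.0000 ⇒ V=0.0000 continue  boundary S*=47.2143
step 2: (k=2,j=0): S=61.1629, (K−S)⁺=42.9071, hold=40.9925 ⇒ V=42.9071 exercise | (k=2,j=1): S=102.6400, (K−S)⁺=1.4300, hold=16.2462 ⇒ V=16.2462 continue | (k=2,j=2): S=172.2446, (K−S)⁺=0.0000, hold=2.9899 ⇒ V=2.9899 continue  boundary S*=61.1629
step 1: (k=1,j=0): S=79.2323, (K−S)⁺=24.8377, hold=28.9468 ⇒ V=28.9468 continue | (k=1,j=1): S=132.9631, (K−S)⁺=0.0000, hold=9.4500 ⇒ V=9.4500 continue  boundary S*=-
step 0: (k=0,j=0): S=102.6400, (K−S)⁺=1.4300, hold=18.8072 ⇒ V=18.8072 continue  boundary S*=-

price = 18.8072
boundary = - - 61.1629 47.2143 61.1629
tree:
18.8072
28.9468 9.4500
42.9071 16.2462 2.9899
56.8557 27.0444 6.0554 0.0000
67.6232 42.9071 12.2638 0.0000 0.0000
75.9352 56.8557 24.8377 0.0000 0.0000 0.0000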